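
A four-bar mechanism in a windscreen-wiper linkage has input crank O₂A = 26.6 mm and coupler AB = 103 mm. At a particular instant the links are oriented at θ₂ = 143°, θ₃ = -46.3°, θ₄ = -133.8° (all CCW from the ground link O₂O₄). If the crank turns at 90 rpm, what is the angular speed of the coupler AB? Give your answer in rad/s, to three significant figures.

2.42

ω₂ = 9.425 rad/s (from 90 rpm).
Differentiating the loop-closure r₂e^{iθ₂}+r₃e^{iθ₃}=r₁+r₄e^{iθ₄} gives r₂ω₂e^{iθ₂}+r₃ω₃e^{iθ₃}=r₄ω₄e^{iθ₄}.
Eliminating the other unknown: ω₃ = r₂ω₂ sin(θ₄−θ₂) / [r₃ sin(θ₃−θ₄)].
Numerator sine = +0.99297; denominator sine = +0.99905.
Result = 0.0266·9.425·(+0.99297) / (0.103·(+0.99905)) = +2.4192 rad/s; magnitude 2.4192 rad/s.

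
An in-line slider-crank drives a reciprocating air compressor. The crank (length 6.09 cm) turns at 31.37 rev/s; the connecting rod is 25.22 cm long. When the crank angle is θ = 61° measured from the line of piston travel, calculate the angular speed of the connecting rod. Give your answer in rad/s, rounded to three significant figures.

23.6

ω = 197.1 rad/s (converted from 31.37 rev/s).
The rod makes angle φ with the slider axis where L sinφ = r sinθ; differentiating, L cosφ·φ̇ = r ω cosθ.
L cosφ = √(L² − r² sin²θ) = 0.24651 m.
|ω_rod| = r ω |cosθ| / √(L² − r² sin²θ) = 0.0609·197.1·0.48481/0.24651 = 23.607 rad/s.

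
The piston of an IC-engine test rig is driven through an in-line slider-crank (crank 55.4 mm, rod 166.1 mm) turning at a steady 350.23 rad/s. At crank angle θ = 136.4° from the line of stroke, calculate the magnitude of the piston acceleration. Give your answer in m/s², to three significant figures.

4740

ω = 350.2 rad/s
x(θ) = r cosθ + √(L² − r² sin²θ); with ω constant, a = ω²·d²x/dθ².
d²x/dθ² = −r cosθ − r²(cos2θ)/√u − r⁴ sin²2θ/(4u^{3/2}),  u = L² − r² sin²θ = 0.0261296 m².
Substituting r = 0.0554 m, L = 0.1661 m, θ = 136.4°: d²x/dθ² = +0.038635 m.
a = ω²·d²x/dθ² = (350.2)²·(+0.038635) = +4739.1 m/s²;  |a| = 4739.1 m/s².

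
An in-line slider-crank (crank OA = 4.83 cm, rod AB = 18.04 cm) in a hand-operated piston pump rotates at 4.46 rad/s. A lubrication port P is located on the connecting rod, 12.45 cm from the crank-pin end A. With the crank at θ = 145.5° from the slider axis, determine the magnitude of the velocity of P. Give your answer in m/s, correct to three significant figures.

ω = 4.46 rad/s.  Crank-pin speed |V_A| = rω = 0.21542 m/s, perpendicular to OA.
Rod angle: sinφ = −(r/L) sinθ ⇒ φ = -8.722°; ω_rod = −rω cosθ/√(L²−r²sin²θ) = +0.99561 rad/s.
V_P = V_A + ω_rod × AP, with AP = 0.1245 m along the rod.
Components: V_Px = −rω sinθ − a·ω_rod·sinφ = -0.10322 m/s;  V_Py = rω cosθ + a·ω_rod·cosφ = -0.055011 m/s.
|V_P| = √(V_Px² + V_Py²) = 0.11696 m/s.

0.117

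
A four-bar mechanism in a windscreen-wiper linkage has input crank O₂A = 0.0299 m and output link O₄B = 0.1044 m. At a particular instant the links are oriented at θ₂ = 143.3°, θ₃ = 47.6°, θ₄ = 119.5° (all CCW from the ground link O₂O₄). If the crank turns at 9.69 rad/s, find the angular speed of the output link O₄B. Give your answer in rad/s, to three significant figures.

ω₂ = 9.69 rad/s
Differentiating the loop-closure r₂e^{iθ₂}+r₃e^{iθ₃}=r₁+r₄e^{iθ₄} gives r₂ω₂e^{iθ₂}+r₃ω₃e^{iθ₃}=r₄ω₄e^{iθ₄}.
Eliminating the other unknown: ω₄ = r₂ω₂ sin(θ₂−θ₃) / [r₄ sin(θ₄−θ₃)].
Numerator sine = +0.99506; denominator sine = +0.95052.
Result = 0.0299·9.69·(+0.99506) / (0.1044·(+0.95052)) = +2.9052 rad/s; magnitude 2.9052 rad/s.

2.91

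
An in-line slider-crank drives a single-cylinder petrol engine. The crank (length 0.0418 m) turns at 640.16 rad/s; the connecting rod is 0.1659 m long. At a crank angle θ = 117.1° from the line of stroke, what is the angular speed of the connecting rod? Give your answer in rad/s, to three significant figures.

75.4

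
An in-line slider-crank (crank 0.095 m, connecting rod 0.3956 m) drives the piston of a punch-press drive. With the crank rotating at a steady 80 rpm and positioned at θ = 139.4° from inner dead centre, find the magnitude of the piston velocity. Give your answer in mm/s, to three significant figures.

422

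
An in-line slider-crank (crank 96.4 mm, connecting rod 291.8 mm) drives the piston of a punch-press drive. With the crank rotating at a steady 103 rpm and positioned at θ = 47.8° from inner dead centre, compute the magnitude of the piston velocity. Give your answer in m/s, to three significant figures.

ω = 2π·103/60 = 10.79 rad/s
For an in-line slider-crank, x = r cosθ + √(L² − r² sin²θ), so v = −rω sinθ·[1 + r cosθ/√(L² − r² sin²θ)].
With r = 0.0964 m, L = 0.2918 m, θ = 47.8°: √(L² − r² sin²θ) = 0.28293 m.
v = −0.0964·10.79·0.74080·[1 + 0.0964·0.67172/0.28293] = -0.94657 m/s.
|v| = 0.94657 m/s.

0.947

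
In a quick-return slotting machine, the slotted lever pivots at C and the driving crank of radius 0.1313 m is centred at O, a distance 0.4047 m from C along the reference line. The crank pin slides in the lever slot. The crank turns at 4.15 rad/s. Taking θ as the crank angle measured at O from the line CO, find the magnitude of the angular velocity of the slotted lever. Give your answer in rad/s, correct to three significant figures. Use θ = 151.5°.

ω = 4.15 rad/s
Crank pin A relative to C: A = (d + r cosθ, r sinθ); lever angle φ = atan2(r sinθ, d + r cosθ).
Differentiating tanφ: φ̇ = rω(d cosθ + r)/(d² + r² + 2dr cosθ).
d² + r² + 2dr cosθ = |CA|² = 0.0876262 m²;  d cosθ + r = -0.22436 m.
|ω_lever| = |0.1313·4.15·-0.22436| / 0.0876262 = 1.3951 rad/s.

1.40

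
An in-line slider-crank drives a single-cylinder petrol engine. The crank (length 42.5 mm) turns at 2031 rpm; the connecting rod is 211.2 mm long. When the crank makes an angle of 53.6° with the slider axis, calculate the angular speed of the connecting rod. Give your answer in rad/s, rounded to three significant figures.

25.7

ω = 212.7 rad/s (converted from 2031 rpm).
The rod makes angle φ with the slider axis where L sinφ = r sinθ; differentiating, L cosφ·φ̇ = r ω cosθ.
L cosφ = √(L² − r² sin²θ) = 0.20841 m.
|ω_rod| = r ω |cosθ| / √(L² − r² sin²θ) = 0.0425·212.7·0.59342/0.20841 = 25.738 rad/s.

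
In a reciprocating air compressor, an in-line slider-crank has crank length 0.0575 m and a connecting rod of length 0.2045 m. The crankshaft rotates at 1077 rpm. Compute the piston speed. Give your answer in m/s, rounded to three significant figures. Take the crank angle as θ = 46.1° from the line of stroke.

ω = 2π·1077/60 = 112.8 rad/s
For an in-line slider-crank, x = r cosθ + √(L² − r² sin²θ), so v = −rω sinθ·[1 + r cosθ/√(L² − r² sin²θ)].
With r = 0.0575 m, L = 0.2045 m, θ = 46.1°: √(L² − r² sin²θ) = 0.20026 m.
v = −0.0575·112.8·0.72055·[1 + 0.0575·0.69340/0.20026] = -5.6031 m/s.
|v| = 5.6031 m/s.

5.60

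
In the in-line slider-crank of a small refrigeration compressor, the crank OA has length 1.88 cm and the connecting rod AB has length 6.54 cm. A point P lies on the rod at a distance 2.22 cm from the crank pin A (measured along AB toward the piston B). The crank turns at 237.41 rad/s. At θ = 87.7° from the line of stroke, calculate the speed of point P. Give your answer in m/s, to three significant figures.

4.48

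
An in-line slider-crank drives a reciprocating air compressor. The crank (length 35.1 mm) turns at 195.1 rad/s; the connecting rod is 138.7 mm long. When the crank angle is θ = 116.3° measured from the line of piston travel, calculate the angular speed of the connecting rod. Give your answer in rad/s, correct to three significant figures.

ω = 195.1 rad/s
The rod makes angle φ with the slider axis where L sinφ = r sinθ; differentiating, L cosφ·φ̇ = r ω cosθ.
L cosφ = √(L² − r² sin²θ) = 0.13508 m.
|ω_rod| = r ω |cosθ| / √(L² − r² sin²θ) = 0.0351·195.1·0.44307/0.13508 = 22.461 rad/s.

22.5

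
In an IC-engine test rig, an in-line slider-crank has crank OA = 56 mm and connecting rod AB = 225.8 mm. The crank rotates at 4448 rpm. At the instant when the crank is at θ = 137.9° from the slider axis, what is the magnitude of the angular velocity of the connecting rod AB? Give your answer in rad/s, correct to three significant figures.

86.9

ω = 465.8 rad/s (converted from 4448 rpm).
The rod makes angle φ with the slider axis where L sinφ = r sinθ; differentiating, L cosφ·φ̇ = r ω cosθ.
L cosφ = √(L² − r² sin²θ) = 0.22266 m.
|ω_rod| = r ω |cosθ| / √(L² − r² sin²θ) = 0.056·465.8·0.74198/0.22266 = 86.923 rad/s.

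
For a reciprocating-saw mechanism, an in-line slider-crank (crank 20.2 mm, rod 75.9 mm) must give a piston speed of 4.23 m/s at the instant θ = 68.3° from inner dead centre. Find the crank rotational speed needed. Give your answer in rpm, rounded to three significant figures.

1950

For an in-line slider-crank, |v_piston| = rω|sinθ|·[1 + r cosθ/√(L² − r² sin²θ)].
With r = 0.0202 m, L = 0.0759 m, θ = 68.3°: the bracketed kinematic factor |dx/dθ| = 0.020675 m.
ω = v/|dx/dθ| = 4.23/0.020675 = 204.6 rad/s.
N = 60ω/(2π) = 1953.8 rpm.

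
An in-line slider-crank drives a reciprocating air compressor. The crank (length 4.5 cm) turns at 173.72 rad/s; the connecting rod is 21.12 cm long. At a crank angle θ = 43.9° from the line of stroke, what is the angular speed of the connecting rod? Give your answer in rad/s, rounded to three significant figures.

ω = 173.7 rad/s
The rod makes angle φ with the slider axis where L sinφ = r sinθ; differentiating, L cosφ·φ̇ = r ω cosθ.
L cosφ = √(L² − r² sin²θ) = 0.20888 m.
|ω_rod| = r ω |cosθ| / √(L² − r² sin²θ) = 0.045·173.7·0.72055/0.20888 = 26.967 rad/s.

27.0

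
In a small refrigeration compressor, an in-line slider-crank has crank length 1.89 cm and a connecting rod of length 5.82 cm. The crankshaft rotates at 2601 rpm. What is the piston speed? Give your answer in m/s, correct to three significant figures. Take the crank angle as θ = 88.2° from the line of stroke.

ω = 2π·2601/60 = 272.4 rad/s
For an in-line slider-crank, x = r cosθ + √(L² − r² sin²θ), so v = −rω sinθ·[1 + r cosθ/√(L² − r² sin²θ)].
With r = 0.0189 m, L = 0.0582 m, θ = 88.2°: √(L² − r² sin²θ) = 0.055049 m.
v = −0.0189·272.4·0.99951·[1 + 0.0189·0.03141/0.055049] = -5.2009 m/s.
|v| = 5.2009 m/s.

5.20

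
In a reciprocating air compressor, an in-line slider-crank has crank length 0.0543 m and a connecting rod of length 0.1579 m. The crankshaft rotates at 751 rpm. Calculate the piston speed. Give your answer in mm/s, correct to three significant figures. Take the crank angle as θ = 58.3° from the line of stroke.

4320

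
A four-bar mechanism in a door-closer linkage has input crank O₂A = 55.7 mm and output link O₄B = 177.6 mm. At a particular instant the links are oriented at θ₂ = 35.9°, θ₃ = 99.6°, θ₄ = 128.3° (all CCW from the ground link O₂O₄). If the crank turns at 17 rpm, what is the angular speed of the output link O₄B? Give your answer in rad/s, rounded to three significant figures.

1.04

ω₂ = 1.78 rad/s (from 17 rpm).
Differentiating the loop-closure r₂e^{iθ₂}+r₃e^{iθ₃}=r₁+r₄e^{iθ₄} gives r₂ω₂e^{iθ₂}+r₃ω₃e^{iθ₃}=r₄ω₄e^{iθ₄}.
Eliminating the other unknown: ω₄ = r₂ω₂ sin(θ₂−θ₃) / [r₄ sin(θ₄−θ₃)].
Numerator sine = -0.89649; denominator sine = +0.48022.
Result = 0.0557·1.78·(-0.89649) / (0.1776·(+0.48022)) = -1.0423 rad/s; magnitude 1.0423 rad/s.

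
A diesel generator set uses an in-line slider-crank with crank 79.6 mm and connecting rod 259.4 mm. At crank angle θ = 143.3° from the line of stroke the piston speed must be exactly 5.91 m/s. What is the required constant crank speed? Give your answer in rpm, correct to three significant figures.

1580

For an in-line slider-crank, |v_piston| = rω|sinθ|·[1 + r cosθ/√(L² − r² sin²θ)].
With r = 0.0796 m, L = 0.2594 m, θ = 143.3°: the bracketed kinematic factor |dx/dθ| = 0.035665 m.
ω = v/|dx/dθ| = 5.91/0.035665 = 165.71 rad/s.
N = 60ω/(2π) = 1582.4 rpm.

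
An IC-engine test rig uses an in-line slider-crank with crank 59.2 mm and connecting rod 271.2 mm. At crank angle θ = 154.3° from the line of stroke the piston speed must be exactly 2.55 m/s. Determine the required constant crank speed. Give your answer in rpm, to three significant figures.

For an in-line slider-crank, |v_piston| = rω|sinθ|·[1 + r cosθ/√(L² − r² sin²θ)].
With r = 0.0592 m, L = 0.2712 m, θ = 154.3°: the bracketed kinematic factor |dx/dθ| = 0.0206 m.
ω = v/|dx/dθ| = 2.55/0.0206 = 123.79 rad/s.
N = 60ω/(2π) = 1182.1 rpm.

1180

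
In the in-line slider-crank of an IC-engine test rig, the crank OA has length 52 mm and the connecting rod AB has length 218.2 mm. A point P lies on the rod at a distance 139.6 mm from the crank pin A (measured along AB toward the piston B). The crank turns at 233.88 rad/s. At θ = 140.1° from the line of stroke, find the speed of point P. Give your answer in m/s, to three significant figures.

ω = 233.9 rad/s.  Crank-pin speed |V_A| = rω = 12.162 m/s, perpendicular to OA.
Rod angle: sinφ = −(r/L) sinθ ⇒ φ = -8.793°; ω_rod = −rω cosθ/√(L²−r²sin²θ) = +43.268 rad/s.
V_P = V_A + ω_rod × AP, with AP = 0.1396 m along the rod.
Components: V_Px = −rω sinθ − a·ω_rod·sinφ = -6.8778 m/s;  V_Py = rω cosθ + a·ω_rod·cosφ = -3.3609 m/s.
|V_P| = √(V_Px² + V_Py²) = 7.6551 m/s.

7.66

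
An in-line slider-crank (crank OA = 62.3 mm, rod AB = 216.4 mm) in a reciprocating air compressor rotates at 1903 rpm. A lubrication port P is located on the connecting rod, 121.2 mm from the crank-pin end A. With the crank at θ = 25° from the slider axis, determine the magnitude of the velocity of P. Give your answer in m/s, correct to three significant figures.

7.79

ω = 199.3 rad/s.  Crank-pin speed |V_A| = rω = 12.415 m/s, perpendicular to OA.
Rod angle: sinφ = −(r/L) sinθ ⇒ φ = -6.988°; ω_rod = −rω cosθ/√(L²−r²sin²θ) = -52.386 rad/s.
V_P = V_A + ω_rod × AP, with AP = 0.1212 m along the rod.
Components: V_Px = −rω sinθ − a·ω_rod·sinφ = -6.0194 m/s;  V_Py = rω cosθ + a·ω_rod·cosφ = +4.9501 m/s.
|V_P| = √(V_Px² + V_Py²) = 7.7934 m/s.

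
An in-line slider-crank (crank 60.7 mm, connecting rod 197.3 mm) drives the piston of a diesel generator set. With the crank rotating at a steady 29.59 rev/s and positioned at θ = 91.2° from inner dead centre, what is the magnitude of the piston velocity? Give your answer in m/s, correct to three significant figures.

ω = 2π·29.6 = 185.9 rad/s
For an in-line slider-crank, x = r cosθ + √(L² − r² sin²θ), so v = −rω sinθ·[1 + r cosθ/√(L² − r² sin²θ)].
With r = 0.0607 m, L = 0.1973 m, θ = 91.2°: √(L² − r² sin²θ) = 0.18773 m.
v = −0.0607·185.9·0.99978·[1 + 0.0607·-0.02094/0.18773] = -11.206 m/s.
|v| = 11.206 m/s.

11.2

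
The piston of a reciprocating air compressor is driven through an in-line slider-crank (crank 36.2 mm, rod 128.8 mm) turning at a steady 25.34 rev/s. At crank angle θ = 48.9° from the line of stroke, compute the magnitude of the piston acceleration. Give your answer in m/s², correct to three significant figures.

573

ω = 2π·25.3 = 159.2 rad/s
x(θ) = r cosθ + √(L² − r² sin²θ); with ω constant, a = ω²·d²x/dθ².
d²x/dθ² = −r cosθ − r²(cos2θ)/√u − r⁴ sin²2θ/(4u^{3/2}),  u = L² − r² sin²θ = 0.0158453 m².
Substituting r = 0.0362 m, L = 0.1288 m, θ = 48.9°: d²x/dθ² = -0.022595 m.
a = ω²·d²x/dθ² = (159.2)²·(-0.022595) = -572.79 m/s²;  |a| = 572.79 m/s².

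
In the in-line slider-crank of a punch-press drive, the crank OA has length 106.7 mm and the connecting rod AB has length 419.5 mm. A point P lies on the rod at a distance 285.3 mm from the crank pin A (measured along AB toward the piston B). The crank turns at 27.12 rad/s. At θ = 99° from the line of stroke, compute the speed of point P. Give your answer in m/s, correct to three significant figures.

ω = 27.12 rad/s.  Crank-pin speed |V_A| = rω = 2.8937 m/s, perpendicular to OA.
Rod angle: sinφ = −(r/L) sinθ ⇒ φ = -14.550°; ω_rod = −rω cosθ/√(L²−r²sin²θ) = +1.1148 rad/s.
V_P = V_A + ω_rod × AP, with AP = 0.2853 m along the rod.
Components: V_Px = −rω sinθ − a·ω_rod·sinφ = -2.7782 m/s;  V_Py = rω cosθ + a·ω_rod·cosφ = -0.14481 m/s.
|V_P| = √(V_Px² + V_Py²) = 2.7819 m/s.

2.78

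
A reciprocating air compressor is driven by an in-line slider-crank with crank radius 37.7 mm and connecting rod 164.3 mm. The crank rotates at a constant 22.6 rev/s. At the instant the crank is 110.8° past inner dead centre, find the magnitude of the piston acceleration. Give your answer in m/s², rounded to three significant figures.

402

ω = 2π·22.6 = 142 rad/s
x(θ) = r cosθ + √(L² − r² sin²θ); with ω constant, a = ω²·d²x/dθ².
d²x/dθ² = −r cosθ − r²(cos2θ)/√u − r⁴ sin²2θ/(4u^{3/2}),  u = L² − r² sin²θ = 0.0257524 m².
Substituting r = 0.0377 m, L = 0.1643 m, θ = 110.8°: d²x/dθ² = +0.019957 m.
a = ω²·d²x/dθ² = (142)²·(+0.019957) = +402.41 m/s²;  |a| = 402.41 m/s².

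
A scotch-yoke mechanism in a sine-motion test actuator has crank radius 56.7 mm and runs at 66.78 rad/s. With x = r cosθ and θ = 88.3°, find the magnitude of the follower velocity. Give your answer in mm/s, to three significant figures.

3780

ω = 66.78 rad/s
x = r cosθ ⇒ ẋ = −rω sinθ.
|v| = rω|sinθ| = 0.0567·66.78·|sin 88.3°| = 3.7848 m/s = 3784.8 mm/s.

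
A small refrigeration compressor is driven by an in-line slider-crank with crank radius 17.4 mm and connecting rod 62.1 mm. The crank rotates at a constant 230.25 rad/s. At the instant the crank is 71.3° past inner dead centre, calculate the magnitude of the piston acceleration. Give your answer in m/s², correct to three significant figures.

ω = 230.2 rad/s
x(θ) = r cosθ + √(L² − r² sin²θ); with ω constant, a = ω²·d²x/dθ².
d²x/dθ² = −r cosθ − r²(cos2θ)/√u − r⁴ sin²2θ/(4u^{3/2}),  u = L² − r² sin²θ = 0.00358477 m².
Substituting r = 0.0174 m, L = 0.0621 m, θ = 71.3°: d²x/dθ² = -0.0016009 m.
a = ω²·d²x/dθ² = (230.2)²·(-0.0016009) = -84.874 m/s²;  |a| = 84.874 m/s².

84.9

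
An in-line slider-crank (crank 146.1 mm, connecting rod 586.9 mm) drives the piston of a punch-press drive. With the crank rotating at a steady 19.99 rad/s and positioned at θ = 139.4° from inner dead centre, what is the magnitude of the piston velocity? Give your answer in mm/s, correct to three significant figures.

ω = 19.99 rad/s
For an in-line slider-crank, x = r cosθ + √(L² − r² sin²θ), so v = −rω sinθ·[1 + r cosθ/√(L² − r² sin²θ)].
With r = 0.1461 m, L = 0.5869 m, θ = 139.4°: √(L² − r² sin²θ) = 0.57915 m.
v = −0.1461·19.99·0.65077·[1 + 0.1461·-0.75927/0.57915] = -1.5366 m/s.
|v| = 1.5366 m/s = 1536.6 mm/s.

1540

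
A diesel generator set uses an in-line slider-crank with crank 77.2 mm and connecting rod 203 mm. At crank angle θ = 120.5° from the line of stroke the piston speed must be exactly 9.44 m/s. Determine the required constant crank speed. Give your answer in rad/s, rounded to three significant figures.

178

For an in-line slider-crank, |v_piston| = rω|sinθ|·[1 + r cosθ/√(L² − r² sin²θ)].
With r = 0.0772 m, L = 0.203 m, θ = 120.5°: the bracketed kinematic factor |dx/dθ| = 0.052929 m.
ω = v/|dx/dθ| = 9.44/0.052929 = 178.35 rad/s.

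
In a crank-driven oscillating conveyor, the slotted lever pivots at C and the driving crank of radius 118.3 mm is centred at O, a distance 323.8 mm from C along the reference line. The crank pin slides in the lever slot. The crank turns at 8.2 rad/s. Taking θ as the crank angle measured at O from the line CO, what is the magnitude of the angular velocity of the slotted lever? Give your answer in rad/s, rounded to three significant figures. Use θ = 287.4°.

1.47

ω = 8.2 rad/s
Crank pin A relative to C: A = (d + r cosθ, r sinθ); lever angle φ = atan2(r sinθ, d + r cosθ).
Differentiating tanφ: φ̇ = rω(d cosθ + r)/(d² + r² + 2dr cosθ).
d² + r² + 2dr cosθ = |CA|² = 0.141751 m²;  d cosθ + r = +0.21513 m.
|ω_lever| = |0.1183·8.2·+0.21513| / 0.141751 = 1.4722 rad/s.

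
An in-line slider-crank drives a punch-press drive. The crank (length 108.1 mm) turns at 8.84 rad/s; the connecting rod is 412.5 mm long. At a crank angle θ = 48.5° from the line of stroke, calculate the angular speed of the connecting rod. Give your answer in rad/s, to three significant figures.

1.57

ω = 8.84 rad/s
The rod makes angle φ with the slider axis where L sinφ = r sinθ; differentiating, L cosφ·φ̇ = r ω cosθ.
L cosφ = √(L² − r² sin²θ) = 0.40448 m.
|ω_rod| = r ω |cosθ| / √(L² − r² sin²θ) = 0.1081·8.84·0.66262/0.40448 = 1.5655 rad/s.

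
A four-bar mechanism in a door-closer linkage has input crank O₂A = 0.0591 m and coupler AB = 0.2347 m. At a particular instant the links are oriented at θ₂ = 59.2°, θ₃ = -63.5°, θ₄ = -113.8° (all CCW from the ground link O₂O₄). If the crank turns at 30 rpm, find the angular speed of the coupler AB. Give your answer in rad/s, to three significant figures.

ω₂ = 3.142 rad/s (from 30 rpm).
Differentiating the loop-closure r₂e^{iθ₂}+r₃e^{iθ₃}=r₁+r₄e^{iθ₄} gives r₂ω₂e^{iθ₂}+r₃ω₃e^{iθ₃}=r₄ω₄e^{iθ₄}.
Eliminating the other unknown: ω₃ = r₂ω₂ sin(θ₄−θ₂) / [r₃ sin(θ₃−θ₄)].
Numerator sine = -0.12187; denominator sine = +0.76940.
Result = 0.0591·3.142·(-0.12187) / (0.2347·(+0.76940)) = -0.1253 rad/s; magnitude 0.1253 rad/s.

0.125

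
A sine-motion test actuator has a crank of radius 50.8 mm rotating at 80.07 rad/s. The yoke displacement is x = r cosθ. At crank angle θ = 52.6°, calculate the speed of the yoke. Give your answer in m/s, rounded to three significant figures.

ω = 80.07 rad/s
x = r cosθ ⇒ ẋ = −rω sinθ.
|v| = rω|sinθ| = 0.0508·80.07·|sin 52.6°| = 3.2313 m/s.

3.23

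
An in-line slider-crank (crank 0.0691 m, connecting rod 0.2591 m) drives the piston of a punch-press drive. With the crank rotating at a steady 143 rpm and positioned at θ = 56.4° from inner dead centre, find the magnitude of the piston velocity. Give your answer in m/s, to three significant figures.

0.992

ω = 2π·143/60 = 14.97 rad/s
For an in-line slider-crank, x = r cosθ + √(L² − r² sin²θ), so v = −rω sinθ·[1 + r cosθ/√(L² − r² sin²θ)].
With r = 0.0691 m, L = 0.2591 m, θ = 56.4°: √(L² − r² sin²θ) = 0.25263 m.
v = −0.0691·14.97·0.83292·[1 + 0.0691·0.55339/0.25263] = -0.99234 m/s.
|v| = 0.99234 m/s.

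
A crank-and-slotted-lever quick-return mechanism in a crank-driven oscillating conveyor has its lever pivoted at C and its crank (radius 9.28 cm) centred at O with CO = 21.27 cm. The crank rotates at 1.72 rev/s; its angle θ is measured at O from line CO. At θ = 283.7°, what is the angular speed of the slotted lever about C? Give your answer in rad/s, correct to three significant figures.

ω = 10.81 rad/s (from 1.72 rev/s).
Crank pin A relative to C: A = (d + r cosθ, r sinθ); lever angle φ = atan2(r sinθ, d + r cosθ).
Differentiating tanφ: φ̇ = rω(d cosθ + r)/(d² + r² + 2dr cosθ).
d² + r² + 2dr cosθ = |CA|² = 0.0632028 m²;  d cosθ + r = +0.14318 m.
|ω_lever| = |0.0928·10.81·+0.14318| / 0.0632028 = 2.2719 rad/s.

2.27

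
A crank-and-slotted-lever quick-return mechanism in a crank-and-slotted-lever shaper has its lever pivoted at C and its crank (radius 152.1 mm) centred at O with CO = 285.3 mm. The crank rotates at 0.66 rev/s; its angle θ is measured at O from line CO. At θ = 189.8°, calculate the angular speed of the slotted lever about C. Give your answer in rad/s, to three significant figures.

ω = 4.147 rad/s (from 0.66 rev/s).
Crank pin A relative to C: A = (d + r cosθ, r sinθ); lever angle φ = atan2(r sinθ, d + r cosθ).
Differentiating tanφ: φ̇ = rω(d cosθ + r)/(d² + r² + 2dr cosθ).
d² + r² + 2dr cosθ = |CA|² = 0.0190087 m²;  d cosθ + r = -0.12904 m.
|ω_lever| = |0.1521·4.147·-0.12904| / 0.0190087 = 4.2817 rad/s.

4.28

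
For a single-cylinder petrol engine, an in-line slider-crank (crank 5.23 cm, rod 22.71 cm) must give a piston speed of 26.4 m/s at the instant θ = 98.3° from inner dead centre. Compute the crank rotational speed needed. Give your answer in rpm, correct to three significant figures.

For an in-line slider-crank, |v_piston| = rω|sinθ|·[1 + r cosθ/√(L² − r² sin²θ)].
With r = 0.0523 m, L = 0.2271 m, θ = 98.3°: the bracketed kinematic factor |dx/dθ| = 0.049985 m.
ω = v/|dx/dθ| = 26.4/0.049985 = 528.16 rad/s.
N = 60ω/(2π) = 5043.5 rpm.

5040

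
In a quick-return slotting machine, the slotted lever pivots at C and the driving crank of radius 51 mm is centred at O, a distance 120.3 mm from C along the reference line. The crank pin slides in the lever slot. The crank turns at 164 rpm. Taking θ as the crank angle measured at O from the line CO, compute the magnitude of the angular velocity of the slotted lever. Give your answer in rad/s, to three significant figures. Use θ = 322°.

ω = 17.17 rad/s (from 164 rpm).
Crank pin A relative to C: A = (d + r cosθ, r sinθ); lever angle φ = atan2(r sinθ, d + r cosθ).
Differentiating tanφ: φ̇ = rω(d cosθ + r)/(d² + r² + 2dr cosθ).
d² + r² + 2dr cosθ = |CA|² = 0.0267425 m²;  d cosθ + r = +0.1458 m.
|ω_lever| = |0.051·17.17·+0.1458| / 0.0267425 = 4.7752 rad/s.

4.78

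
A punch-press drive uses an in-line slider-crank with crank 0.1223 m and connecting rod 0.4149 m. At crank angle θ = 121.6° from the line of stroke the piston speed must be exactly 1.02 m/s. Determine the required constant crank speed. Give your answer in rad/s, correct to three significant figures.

11.7

For an in-line slider-crank, |v_piston| = rω|sinθ|·[1 + r cosθ/√(L² − r² sin²θ)].
With r = 0.1223 m, L = 0.4149 m, θ = 121.6°: the bracketed kinematic factor |dx/dθ| = 0.087545 m.
ω = v/|dx/dθ| = 1.02/0.087545 = 11.651 rad/s.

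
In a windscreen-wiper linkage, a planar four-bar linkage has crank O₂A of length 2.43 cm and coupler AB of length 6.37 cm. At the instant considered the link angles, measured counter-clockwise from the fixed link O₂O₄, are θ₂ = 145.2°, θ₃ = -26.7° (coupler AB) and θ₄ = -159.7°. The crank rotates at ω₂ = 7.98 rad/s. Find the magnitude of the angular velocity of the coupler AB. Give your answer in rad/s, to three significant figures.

3.41

ω₂ = 7.98 rad/s
Differentiating the loop-closure r₂e^{iθ₂}+r₃e^{iθ₃}=r₁+r₄e^{iθ₄} gives r₂ω₂e^{iθ₂}+r₃ω₃e^{iθ₃}=r₄ω₄e^{iθ₄}.
Eliminating the other unknown: ω₃ = r₂ω₂ sin(θ₄−θ₂) / [r₃ sin(θ₃−θ₄)].
Numerator sine = +0.82015; denominator sine = +0.73135.
Result = 0.0243·7.98·(+0.82015) / (0.0637·(+0.73135)) = +3.4138 rad/s; magnitude 3.4138 rad/s.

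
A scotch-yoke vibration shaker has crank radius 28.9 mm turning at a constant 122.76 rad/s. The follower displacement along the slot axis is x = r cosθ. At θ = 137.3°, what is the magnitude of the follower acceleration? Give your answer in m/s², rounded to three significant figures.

ω = 122.8 rad/s
x = r cosθ ⇒ ẍ = −rω² cosθ (ω constant).
|a| = rω²|cosθ| = 0.0289·(122.8)²·|cos 137.3°| = 320.07 m/s².

320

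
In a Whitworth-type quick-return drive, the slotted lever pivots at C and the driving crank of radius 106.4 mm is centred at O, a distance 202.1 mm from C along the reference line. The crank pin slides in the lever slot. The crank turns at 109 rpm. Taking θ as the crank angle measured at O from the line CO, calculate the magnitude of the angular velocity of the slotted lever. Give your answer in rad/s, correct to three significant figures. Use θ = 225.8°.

ω = 11.41 rad/s (from 109 rpm).
Crank pin A relative to C: A = (d + r cosθ, r sinθ); lever angle φ = atan2(r sinθ, d + r cosθ).
Differentiating tanφ: φ̇ = rω(d cosθ + r)/(d² + r² + 2dr cosθ).
d² + r² + 2dr cosθ = |CA|² = 0.0221825 m²;  d cosθ + r = -0.034497 m.
|ω_lever| = |0.1064·11.41·-0.034497| / 0.0221825 = 1.8887 rad/s.

1.89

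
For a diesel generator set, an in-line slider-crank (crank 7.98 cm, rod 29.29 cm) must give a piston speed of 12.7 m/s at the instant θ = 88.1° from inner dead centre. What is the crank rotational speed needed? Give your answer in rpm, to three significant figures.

For an in-line slider-crank, |v_piston| = rω|sinθ|·[1 + r cosθ/√(L² − r² sin²θ)].
With r = 0.0798 m, L = 0.2929 m, θ = 88.1°: the bracketed kinematic factor |dx/dθ| = 0.080505 m.
ω = v/|dx/dθ| = 12.7/0.080505 = 157.75 rad/s.
N = 60ω/(2π) = 1506.4 rpm.

1510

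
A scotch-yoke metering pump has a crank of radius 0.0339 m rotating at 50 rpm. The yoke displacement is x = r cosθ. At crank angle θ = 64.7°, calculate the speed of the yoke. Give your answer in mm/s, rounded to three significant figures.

ω = 5.236 rad/s (from 50 rpm).
x = r cosθ ⇒ ẋ = −rω sinθ.
|v| = rω|sinθ| = 0.0339·5.236·|sin 64.7°| = 0.16047 m/s = 160.47 mm/s.

160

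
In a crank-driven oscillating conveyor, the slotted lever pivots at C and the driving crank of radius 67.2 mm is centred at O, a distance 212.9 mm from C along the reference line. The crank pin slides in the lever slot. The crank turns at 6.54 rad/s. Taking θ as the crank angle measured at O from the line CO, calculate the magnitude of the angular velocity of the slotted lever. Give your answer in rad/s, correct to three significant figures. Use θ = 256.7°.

0.185

ω = 6.54 rad/s
Crank pin A relative to C: A = (d + r cosθ, r sinθ); lever angle φ = atan2(r sinθ, d + r cosθ).
Differentiating tanφ: φ̇ = rω(d cosθ + r)/(d² + r² + 2dr cosθ).
d² + r² + 2dr cosθ = |CA|² = 0.0432597 m²;  d cosθ + r = +0.018222 m.
|ω_lever| = |0.0672·6.54·+0.018222| / 0.0432597 = 0.18513 rad/s.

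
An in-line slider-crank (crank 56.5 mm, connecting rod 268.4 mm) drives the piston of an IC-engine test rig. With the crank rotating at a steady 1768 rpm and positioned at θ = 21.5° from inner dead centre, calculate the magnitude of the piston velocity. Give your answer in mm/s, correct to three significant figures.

ω = 2π·1768/60 = 185.1 rad/s
For an in-line slider-crank, x = r cosθ + √(L² − r² sin²θ), so v = −rω sinθ·[1 + r cosθ/√(L² − r² sin²θ)].
With r = 0.0565 m, L = 0.2684 m, θ = 21.5°: √(L² − r² sin²θ) = 0.2676 m.
v = −0.0565·185.1·0.36650·[1 + 0.0565·0.93042/0.2676] = -4.587 m/s.
|v| = 4.587 m/s = 4587 mm/s.

4590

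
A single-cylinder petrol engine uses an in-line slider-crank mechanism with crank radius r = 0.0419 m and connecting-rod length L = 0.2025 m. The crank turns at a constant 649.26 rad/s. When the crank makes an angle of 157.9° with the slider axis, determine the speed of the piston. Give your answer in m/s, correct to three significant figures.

ω = 649.3 rad/s
For an in-line slider-crank, x = r cosθ + √(L² − r² sin²θ), so v = −rω sinθ·[1 + r cosθ/√(L² − r² sin²θ)].
With r = 0.0419 m, L = 0.2025 m, θ = 157.9°: √(L² − r² sin²θ) = 0.20189 m.
v = −0.0419·649.3·0.37622·[1 + 0.0419·-0.92653/0.20189] = -8.2667 m/s.
|v| = 8.2667 m/s.

8.27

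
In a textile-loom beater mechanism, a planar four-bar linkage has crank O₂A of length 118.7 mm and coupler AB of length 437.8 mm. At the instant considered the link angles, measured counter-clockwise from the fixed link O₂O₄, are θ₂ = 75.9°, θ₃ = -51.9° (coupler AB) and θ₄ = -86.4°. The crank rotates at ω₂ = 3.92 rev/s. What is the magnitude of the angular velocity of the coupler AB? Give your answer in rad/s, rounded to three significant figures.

3.58

ω₂ = 24.63 rad/s (from 3.92 rev/s).
Differentiating the loop-closure r₂e^{iθ₂}+r₃e^{iθ₃}=r₁+r₄e^{iθ₄} gives r₂ω₂e^{iθ₂}+r₃ω₃e^{iθ₃}=r₄ω₄e^{iθ₄}.
Eliminating the other unknown: ω₃ = r₂ω₂ sin(θ₄−θ₂) / [r₃ sin(θ₃−θ₄)].
Numerator sine = -0.30403; denominator sine = +0.56641.
Result = 0.1187·24.63·(-0.30403) / (0.4378·(+0.56641)) = -3.5845 rad/s; magnitude 3.5845 rad/s.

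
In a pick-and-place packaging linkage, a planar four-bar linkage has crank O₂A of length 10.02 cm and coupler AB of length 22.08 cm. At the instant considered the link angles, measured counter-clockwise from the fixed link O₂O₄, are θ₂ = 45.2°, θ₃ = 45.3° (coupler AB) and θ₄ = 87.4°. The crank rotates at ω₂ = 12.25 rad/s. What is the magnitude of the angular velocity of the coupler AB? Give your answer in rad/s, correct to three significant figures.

5.57

ω₂ = 12.25 rad/s
Differentiating the loop-closure r₂e^{iθ₂}+r₃e^{iθ₃}=r₁+r₄e^{iθ₄} gives r₂ω₂e^{iθ₂}+r₃ω₃e^{iθ₃}=r₄ω₄e^{iθ₄}.
Eliminating the other unknown: ω₃ = r₂ω₂ sin(θ₄−θ₂) / [r₃ sin(θ₃−θ₄)].
Numerator sine = +0.67172; denominator sine = -0.67043.
Result = 0.1002·12.25·(+0.67172) / (0.2208·(-0.67043)) = -5.5698 rad/s; magnitude 5.5698 rad/s.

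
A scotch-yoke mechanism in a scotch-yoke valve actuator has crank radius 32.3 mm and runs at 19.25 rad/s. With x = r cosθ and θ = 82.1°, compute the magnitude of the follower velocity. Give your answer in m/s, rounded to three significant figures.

ω = 19.25 rad/s
x = r cosθ ⇒ ẋ = −rω sinθ.
|v| = rω|sinθ| = 0.0323·19.25·|sin 82.1°| = 0.61587 m/s.

0.616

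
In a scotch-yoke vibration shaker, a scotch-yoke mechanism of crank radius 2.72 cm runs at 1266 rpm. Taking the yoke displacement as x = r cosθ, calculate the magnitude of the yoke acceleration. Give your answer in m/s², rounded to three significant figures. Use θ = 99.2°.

ω = 132.6 rad/s (from 1266 rpm).
x = r cosθ ⇒ ẍ = −rω² cosθ (ω constant).
|a| = rω²|cosθ| = 0.0272·(132.6)²·|cos 99.2°| = 76.435 m/s².

76.4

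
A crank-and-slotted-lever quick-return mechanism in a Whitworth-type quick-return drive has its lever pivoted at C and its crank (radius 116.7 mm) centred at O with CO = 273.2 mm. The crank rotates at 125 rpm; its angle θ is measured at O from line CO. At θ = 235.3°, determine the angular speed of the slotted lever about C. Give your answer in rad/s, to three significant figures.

ω = 13.09 rad/s (from 125 rpm).
Crank pin A relative to C: A = (d + r cosθ, r sinθ); lever angle φ = atan2(r sinθ, d + r cosθ).
Differentiating tanφ: φ̇ = rω(d cosθ + r)/(d² + r² + 2dr cosθ).
d² + r² + 2dr cosθ = |CA|² = 0.0519571 m²;  d cosθ + r = -0.038827 m.
|ω_lever| = |0.1167·13.09·-0.038827| / 0.0519571 = 1.1416 rad/s.

1.14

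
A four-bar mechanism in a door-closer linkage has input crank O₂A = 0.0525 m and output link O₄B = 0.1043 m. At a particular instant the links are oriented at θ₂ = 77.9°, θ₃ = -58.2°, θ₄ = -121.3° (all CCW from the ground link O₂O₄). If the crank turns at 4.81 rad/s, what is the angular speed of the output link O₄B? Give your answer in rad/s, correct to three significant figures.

1.88

ω₂ = 4.81 rad/s
Differentiating the loop-closure r₂e^{iθ₂}+r₃e^{iθ₃}=r₁+r₄e^{iθ₄} gives r₂ω₂e^{iθ₂}+r₃ω₃e^{iθ₃}=r₄ω₄e^{iθ₄}.
Eliminating the other unknown: ω₄ = r₂ω₂ sin(θ₂−θ₃) / [r₄ sin(θ₄−θ₃)].
Numerator sine = +0.69340; denominator sine = -0.89180.
Result = 0.0525·4.81·(+0.69340) / (0.1043·(-0.89180)) = -1.8825 rad/s; magnitude 1.8825 rad/s.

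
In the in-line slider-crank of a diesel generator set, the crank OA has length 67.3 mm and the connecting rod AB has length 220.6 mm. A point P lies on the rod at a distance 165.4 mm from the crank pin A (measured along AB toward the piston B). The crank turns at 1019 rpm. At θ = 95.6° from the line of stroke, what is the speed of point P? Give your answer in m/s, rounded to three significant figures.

ω = 106.7 rad/s.  Crank-pin speed |V_A| = rω = 7.1815 m/s, perpendicular to OA.
Rod angle: sinφ = −(r/L) sinθ ⇒ φ = -17.675°; ω_rod = −rω cosθ/√(L²−r²sin²θ) = +3.3342 rad/s.
V_P = V_A + ω_rod × AP, with AP = 0.1654 m along the rod.
Components: V_Px = −rω sinθ − a·ω_rod·sinφ = -6.9798 m/s;  V_Py = rω cosθ + a·ω_rod·cosφ = -0.17536 m/s.
|V_P| = √(V_Px² + V_Py²) = 6.982 m/s.

6.98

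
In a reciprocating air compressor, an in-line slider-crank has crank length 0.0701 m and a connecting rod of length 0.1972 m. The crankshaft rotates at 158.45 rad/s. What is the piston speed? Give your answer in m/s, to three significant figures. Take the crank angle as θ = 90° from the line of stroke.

11.1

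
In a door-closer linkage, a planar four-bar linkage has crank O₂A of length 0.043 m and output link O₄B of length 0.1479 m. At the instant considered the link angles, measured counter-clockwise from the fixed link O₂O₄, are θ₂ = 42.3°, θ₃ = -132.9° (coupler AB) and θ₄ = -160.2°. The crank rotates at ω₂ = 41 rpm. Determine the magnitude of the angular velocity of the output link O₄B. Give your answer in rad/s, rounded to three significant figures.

ω₂ = 4.294 rad/s (from 41 rpm).
Differentiating the loop-closure r₂e^{iθ₂}+r₃e^{iθ₃}=r₁+r₄e^{iθ₄} gives r₂ω₂e^{iθ₂}+r₃ω₃e^{iθ₃}=r₄ω₄e^{iθ₄}.
Eliminating the other unknown: ω₄ = r₂ω₂ sin(θ₂−θ₃) / [r₄ sin(θ₄−θ₃)].
Numerator sine = +0.08368; denominator sine = -0.45865.
Result = 0.043·4.294·(+0.08368) / (0.1479·(-0.45865)) = -0.22774 rad/s; magnitude 0.22774 rad/s.

0.228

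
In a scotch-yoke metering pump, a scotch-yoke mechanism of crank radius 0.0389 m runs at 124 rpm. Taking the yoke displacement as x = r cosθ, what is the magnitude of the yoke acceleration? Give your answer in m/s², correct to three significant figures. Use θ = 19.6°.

6.18

ω = 12.99 rad/s (from 124 rpm).
x = r cosθ ⇒ ẍ = −rω² cosθ (ω constant).
|a| = rω²|cosθ| = 0.0389·(12.99)²·|cos 19.6°| = 6.1791 m/s².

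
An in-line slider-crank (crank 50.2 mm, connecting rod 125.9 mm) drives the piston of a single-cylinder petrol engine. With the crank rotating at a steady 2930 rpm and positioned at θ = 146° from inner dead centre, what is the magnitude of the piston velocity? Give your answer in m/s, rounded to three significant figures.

ω = 2π·2930/60 = 306.8 rad/s
For an in-line slider-crank, x = r cosθ + √(L² − r² sin²θ), so v = −rω sinθ·[1 + r cosθ/√(L² − r² sin²θ)].
With r = 0.0502 m, L = 0.1259 m, θ = 146°: √(L² − r² sin²θ) = 0.12273 m.
v = −0.0502·306.8·0.55919·[1 + 0.0502·-0.82904/0.12273] = -5.6924 m/s.
|v| = 5.6924 m/s.

5.69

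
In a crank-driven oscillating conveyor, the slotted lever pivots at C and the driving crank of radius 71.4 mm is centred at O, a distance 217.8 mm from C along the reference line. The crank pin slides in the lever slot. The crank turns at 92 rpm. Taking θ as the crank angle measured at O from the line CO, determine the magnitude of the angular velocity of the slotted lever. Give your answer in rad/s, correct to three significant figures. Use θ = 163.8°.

4.18

ω = 9.634 rad/s (from 92 rpm).
Crank pin A relative to C: A = (d + r cosθ, r sinθ); lever angle φ = atan2(r sinθ, d + r cosθ).
Differentiating tanφ: φ̇ = rω(d cosθ + r)/(d² + r² + 2dr cosθ).
d² + r² + 2dr cosθ = |CA|² = 0.0226679 m²;  d cosθ + r = -0.13775 m.
|ω_lever| = |0.0714·9.634·-0.13775| / 0.0226679 = 4.1802 rad/s.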